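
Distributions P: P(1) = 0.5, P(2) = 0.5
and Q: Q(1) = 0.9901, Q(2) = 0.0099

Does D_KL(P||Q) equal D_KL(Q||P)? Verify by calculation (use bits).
D_KL(P||Q) = 2.3364 bits, D_KL(Q||P) = 0.9199 bits. No — D_KL(P||Q) ≠ D_KL(Q||P) for this pair.

D_KL(P||Q) = Σ P(x) log₂(P(x)/Q(x))

Computing term by term:
  P(1)·log₂(P(1)/Q(1)) = 0.5·log₂(0.5/0.9901) = -0.49282
  P(2)·log₂(P(2)/Q(2)) = 0.5·log₂(0.5/0.0099) = 2.82918

D_KL(P||Q) = -0.49282 + 2.82918 = 2.33636 ≈ 2.3364 bits

D_KL(Q||P) = Σ Q(x) log₂(Q(x)/P(x))

Computing term by term:
  Q(1)·log₂(Q(1)/P(1)) = 0.9901·log₂(0.9901/0.5) = 0.97589
  Q(2)·log₂(Q(2)/P(2)) = 0.0099·log₂(0.0099/0.5) = -0.05602

D_KL(Q||P) = 0.97589 - 0.05602 = 0.91987 ≈ 0.9199 bits

These are NOT equal (difference: 1.4165 bits). KL divergence is asymmetric: D_KL(P||Q) ≠ D_KL(Q||P) in general.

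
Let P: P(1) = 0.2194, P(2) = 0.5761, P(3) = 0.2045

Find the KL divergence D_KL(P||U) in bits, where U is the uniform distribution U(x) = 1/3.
0.1782 bits

U(i) = 1/3 for all i

D_KL(P||U) = Σ P(x) log₂(P(x) / (1/3))
           = Σ P(x) log₂(P(x)) + log₂(3)
           = log₂(3) - H(P)

H(P) = -Σ P(x) log₂(P(x)):
  -P(1)·log₂(P(1)) = -(0.2194)·log₂(0.2194) = 0.48013
  -P(2)·log₂(P(2)) = -(0.5761)·log₂(0.5761) = 0.45835
  -P(3)·log₂(P(3)) = -(0.2045)·log₂(0.2045) = 0.46827
H(P) = 0.48013 + 0.45835 + 0.46827 = 1.40675 bits

log₂(3) = 1.58496 bits

D_KL(P||U) = 1.58496 - 1.40675 = 0.17821 ≈ 0.1782 bits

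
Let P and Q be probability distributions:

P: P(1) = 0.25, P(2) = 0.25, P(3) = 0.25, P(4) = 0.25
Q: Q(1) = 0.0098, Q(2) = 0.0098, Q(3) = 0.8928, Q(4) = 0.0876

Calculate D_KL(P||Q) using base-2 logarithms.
2.2556 bits

D_KL(P||Q) = Σ P(x) log₂(P(x)/Q(x))

Computing term by term:
  P(1)·log₂(P(1)/Q(1)) = 0.25·log₂(0.25/0.0098) = 1.16825
  P(2)·log₂(P(2)/Q(2)) = 0.25·log₂(0.25/0.0098) = 1.16825
  P(3)·log₂(P(3)/Q(3)) = 0.25·log₂(0.25/0.8928) = -0.45910
  P(4)·log₂(P(4)/Q(4)) = 0.25·log₂(0.25/0.0876) = 0.37823

D_KL(P||Q) = 1.16825 + 1.16825 - 0.45910 + 0.37823 = 2.25563 ≈ 2.2556 bits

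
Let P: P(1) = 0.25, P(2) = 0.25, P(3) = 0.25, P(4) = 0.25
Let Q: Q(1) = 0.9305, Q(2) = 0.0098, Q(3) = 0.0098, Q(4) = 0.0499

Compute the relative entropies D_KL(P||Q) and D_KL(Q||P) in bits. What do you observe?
D_KL(P||Q) = 2.4437 bits, D_KL(Q||P) = 1.5567 bits. The two directions give different values (D_KL(P||Q) exceeds D_KL(Q||P) by 0.8870 bits): KL divergence is asymmetric.

D_KL(P||Q) = Σ P(x) log₂(P(x)/Q(x))

Computing term by term:
  P(1)·log₂(P(1)/Q(1)) = 0.25·log₂(0.25/0.9305) = -0.47402
  P(2)·log₂(P(2)/Q(2)) = 0.25·log₂(0.25/0.0098) = 1.16825
  P(3)·log₂(P(3)/Q(3)) = 0.25·log₂(0.25/0.0098) = 1.16825
  P(4)·log₂(P(4)/Q(4)) = 0.25·log₂(0.25/0.0499) = 0.58120

D_KL(P||Q) = -0.47402 + 1.16825 + 1.16825 + 0.58120 = 2.44368 ≈ 2.4437 bits

D_KL(Q||P) = Σ Q(x) log₂(Q(x)/P(x))

Computing term by term:
  Q(1)·log₂(Q(1)/P(1)) = 0.9305·log₂(0.9305/0.25) = 1.76430
  Q(2)·log₂(Q(2)/P(2)) = 0.0098·log₂(0.0098/0.25) = -0.04580
  Q(3)·log₂(Q(3)/P(3)) = 0.0098·log₂(0.0098/0.25) = -0.04580
  Q(4)·log₂(Q(4)/P(4)) = 0.0499·log₂(0.0499/0.25) = -0.11601

D_KL(Q||P) = 1.76430 - 0.04580 - 0.04580 - 0.11601 = 1.55669 ≈ 1.5567 bits

These are NOT equal (difference: 0.8870 bits). KL divergence is asymmetric: D_KL(P||Q) ≠ D_KL(Q||P) in general.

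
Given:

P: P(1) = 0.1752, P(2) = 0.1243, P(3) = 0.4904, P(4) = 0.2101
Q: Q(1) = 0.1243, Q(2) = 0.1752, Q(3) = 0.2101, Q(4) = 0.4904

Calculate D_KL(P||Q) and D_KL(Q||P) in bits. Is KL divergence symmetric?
D_KL(P||Q) = 0.3680 bits, D_KL(Q||P) = 0.3680 bits. The two values coincide for this particular pair, but no — KL divergence is not symmetric in general.

D_KL(P||Q) = Σ P(x) log₂(P(x)/Q(x))

Computing term by term:
  P(1)·log₂(P(1)/Q(1)) = 0.1752·log₂(0.1752/0.1243) = 0.08675
  P(2)·log₂(P(2)/Q(2)) = 0.1243·log₂(0.1243/0.1752) = -0.06155
  P(3)·log₂(P(3)/Q(3)) = 0.4904·log₂(0.4904/0.2101) = 0.59970
  P(4)·log₂(P(4)/Q(4)) = 0.2101·log₂(0.2101/0.4904) = -0.25693

D_KL(P||Q) = 0.08675 - 0.06155 + 0.59970 - 0.25693 = 0.36797 ≈ 0.3680 bits

D_KL(Q||P) = Σ Q(x) log₂(Q(x)/P(x))

Computing term by term:
  Q(1)·log₂(Q(1)/P(1)) = 0.1243·log₂(0.1243/0.1752) = -0.06155
  Q(2)·log₂(Q(2)/P(2)) = 0.1752·log₂(0.1752/0.1243) = 0.08675
  Q(3)·log₂(Q(3)/P(3)) = 0.2101·log₂(0.2101/0.4904) = -0.25693
  Q(4)·log₂(Q(4)/P(4)) = 0.4904·log₂(0.4904/0.2101) = 0.59970

D_KL(Q||P) = -0.06155 + 0.08675 - 0.25693 + 0.59970 = 0.36797 ≈ 0.3680 bits

These ARE equal here. Q is P with outcomes relabeled (Q(1) = P(2), Q(2) = P(1), Q(3) = P(4), Q(4) = P(3)) by a relabeling that is its own inverse, so the two sums contain exactly the same terms in a different order. This is a special case — KL divergence is not symmetric in general: D_KL(P||Q) ≠ D_KL(Q||P) for most P, Q.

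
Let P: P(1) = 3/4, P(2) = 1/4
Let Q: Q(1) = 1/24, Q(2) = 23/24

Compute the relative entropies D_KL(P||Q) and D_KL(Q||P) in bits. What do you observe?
D_KL(P||Q) = 2.6428 bits, D_KL(Q||P) = 1.6841 bits. The two directions give different values (D_KL(P||Q) exceeds D_KL(Q||P) by 0.9587 bits): KL divergence is asymmetric.

D_KL(P||Q) = Σ P(x) log₂(P(x)/Q(x))

Computing term by term:
  P(1)·log₂(P(1)/Q(1)) = (3/4)·log₂((3/4)/(1/24)) = 3.12744
  P(2)·log₂(P(2)/Q(2)) = (1/4)·log₂((1/4)/(23/24)) = -0.48465

D_KL(P||Q) = 3.12744 - 0.48465 = 2.64279 ≈ 2.6428 bits

D_KL(Q||P) = Σ Q(x) log₂(Q(x)/P(x))

Computing term by term:
  Q(1)·log₂(Q(1)/P(1)) = (1/24)·log₂((1/24)/(3/4)) = -0.17375
  Q(2)·log₂(Q(2)/P(2)) = (23/24)·log₂((23/24)/(1/4)) = 1.85782

D_KL(Q||P) = -0.17375 + 1.85782 = 1.68407 ≈ 1.6841 bits

These are NOT equal (difference: 0.9587 bits). KL divergence is asymmetric: D_KL(P||Q) ≠ D_KL(Q||P) in general.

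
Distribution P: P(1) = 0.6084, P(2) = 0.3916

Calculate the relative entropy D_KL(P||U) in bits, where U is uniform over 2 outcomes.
0.0342 bits

U(i) = 1/2 for all i

D_KL(P||U) = Σ P(x) log₂(P(x) / (1/2))
           = Σ P(x) log₂(P(x)) + log₂(2)
           = log₂(2) - H(P)

H(P) = -Σ P(x) log₂(P(x)):
  -P(1)·log₂(P(1)) = -(0.6084)·log₂(0.6084) = 0.43617
  -P(2)·log₂(P(2)) = -(0.3916)·log₂(0.3916) = 0.52966
H(P) = 0.43617 + 0.52966 = 0.96583 bits

log₂(2) = 1.00000 bits

D_KL(P||U) = 1.00000 - 0.96583 = 0.03417 ≈ 0.0342 bits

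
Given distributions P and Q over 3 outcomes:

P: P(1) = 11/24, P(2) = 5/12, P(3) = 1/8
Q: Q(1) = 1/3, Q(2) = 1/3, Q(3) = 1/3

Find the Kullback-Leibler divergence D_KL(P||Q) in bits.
0.1678 bits

D_KL(P||Q) = Σ P(x) log₂(P(x)/Q(x))

Computing term by term:
  P(1)·log₂(P(1)/Q(1)) = (11/24)·log₂((11/24)/(1/3)) = 0.21057
  P(2)·log₂(P(2)/Q(2)) = (5/12)·log₂((5/12)/(1/3)) = 0.13414
  P(3)·log₂(P(3)/Q(3)) = (1/8)·log₂((1/8)/(1/3)) = -0.17688

D_KL(P||Q) = 0.21057 + 0.13414 - 0.17688 = 0.16783 ≈ 0.1678 bits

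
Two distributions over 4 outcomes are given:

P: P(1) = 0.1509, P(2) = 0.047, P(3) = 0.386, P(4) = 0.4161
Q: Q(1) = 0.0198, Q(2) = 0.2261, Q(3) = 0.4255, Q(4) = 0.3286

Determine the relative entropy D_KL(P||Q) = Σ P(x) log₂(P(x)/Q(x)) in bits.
0.4231 bits

D_KL(P||Q) = Σ P(x) log₂(P(x)/Q(x))

Computing term by term:
  P(1)·log₂(P(1)/Q(1)) = 0.1509·log₂(0.1509/0.0198) = 0.44214
  P(2)·log₂(P(2)/Q(2)) = 0.047·log₂(0.047/0.2261) = -0.10651
  P(3)·log₂(P(3)/Q(3)) = 0.386·log₂(0.386/0.4255) = -0.05426
  P(4)·log₂(P(4)/Q(4)) = 0.4161·log₂(0.4161/0.3286) = 0.14172

D_KL(P||Q) = 0.44214 - 0.10651 - 0.05426 + 0.14172 = 0.42309 ≈ 0.4231 bits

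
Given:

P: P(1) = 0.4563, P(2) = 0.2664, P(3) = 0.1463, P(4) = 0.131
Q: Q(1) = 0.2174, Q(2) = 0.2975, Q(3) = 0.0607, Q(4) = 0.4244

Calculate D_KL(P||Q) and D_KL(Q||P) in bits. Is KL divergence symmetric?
D_KL(P||Q) = 0.4092 bits, D_KL(Q||P) = 0.4575 bits. No, KL divergence is not symmetric.

D_KL(P||Q) = Σ P(x) log₂(P(x)/Q(x))

Computing term by term:
  P(1)·log₂(P(1)/Q(1)) = 0.4563·log₂(0.4563/0.2174) = 0.48807
  P(2)·log₂(P(2)/Q(2)) = 0.2664·log₂(0.2664/0.2975) = -0.04244
  P(3)·log₂(P(3)/Q(3)) = 0.1463·log₂(0.1463/0.0607) = 0.18568
  P(4)·log₂(P(4)/Q(4)) = 0.131·log₂(0.131/0.4244) = -0.22216

D_KL(P||Q) = 0.48807 - 0.04244 + 0.18568 - 0.22216 = 0.40915 ≈ 0.4092 bits

D_KL(Q||P) = Σ Q(x) log₂(Q(x)/P(x))

Computing term by term:
  Q(1)·log₂(Q(1)/P(1)) = 0.2174·log₂(0.2174/0.4563) = -0.23254
  Q(2)·log₂(Q(2)/P(2)) = 0.2975·log₂(0.2975/0.2664) = 0.04739
  Q(3)·log₂(Q(3)/P(3)) = 0.0607·log₂(0.0607/0.1463) = -0.07704
  Q(4)·log₂(Q(4)/P(4)) = 0.4244·log₂(0.4244/0.131) = 0.71972

D_KL(Q||P) = -0.23254 + 0.04739 - 0.07704 + 0.71972 = 0.45753 ≈ 0.4575 bits

These are NOT equal (difference: 0.0483 bits). KL divergence is asymmetric: D_KL(P||Q) ≠ D_KL(Q||P) in general.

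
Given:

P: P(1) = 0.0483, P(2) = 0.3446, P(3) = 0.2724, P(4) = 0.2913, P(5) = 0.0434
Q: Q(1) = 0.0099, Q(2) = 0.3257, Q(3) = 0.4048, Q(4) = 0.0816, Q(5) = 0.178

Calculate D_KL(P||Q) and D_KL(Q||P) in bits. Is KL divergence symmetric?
D_KL(P||Q) = 0.4292 bits, D_KL(Q||P) = 0.3948 bits. No, KL divergence is not symmetric.

D_KL(P||Q) = Σ P(x) log₂(P(x)/Q(x))

Computing term by term:
  P(1)·log₂(P(1)/Q(1)) = 0.0483·log₂(0.0483/0.0099) = 0.11044
  P(2)·log₂(P(2)/Q(2)) = 0.3446·log₂(0.3446/0.3257) = 0.02804
  P(3)·log₂(P(3)/Q(3)) = 0.2724·log₂(0.2724/0.4048) = -0.15567
  P(4)·log₂(P(4)/Q(4)) = 0.2913·log₂(0.2913/0.0816) = 0.53479
  P(5)·log₂(P(5)/Q(5)) = 0.0434·log₂(0.0434/0.178) = -0.08837

D_KL(P||Q) = 0.11044 + 0.02804 - 0.15567 + 0.53479 - 0.08837 = 0.42923 ≈ 0.4292 bits

D_KL(Q||P) = Σ Q(x) log₂(Q(x)/P(x))

Computing term by term:
  Q(1)·log₂(Q(1)/P(1)) = 0.0099·log₂(0.0099/0.0483) = -0.02264
  Q(2)·log₂(Q(2)/P(2)) = 0.3257·log₂(0.3257/0.3446) = -0.02651
  Q(3)·log₂(Q(3)/P(3)) = 0.4048·log₂(0.4048/0.2724) = 0.23134
  Q(4)·log₂(Q(4)/P(4)) = 0.0816·log₂(0.0816/0.2913) = -0.14981
  Q(5)·log₂(Q(5)/P(5)) = 0.178·log₂(0.178/0.0434) = 0.36243

D_KL(Q||P) = -0.02264 - 0.02651 + 0.23134 - 0.14981 + 0.36243 = 0.39481 ≈ 0.3948 bits

These are NOT equal (difference: 0.0344 bits). KL divergence is asymmetric: D_KL(P||Q) ≠ D_KL(Q||P) in general.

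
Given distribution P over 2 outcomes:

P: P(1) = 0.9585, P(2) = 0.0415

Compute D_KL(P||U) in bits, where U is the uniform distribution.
0.7509 bits

U(i) = 1/2 for all i

D_KL(P||U) = Σ P(x) log₂(P(x) / (1/2))
           = Σ P(x) log₂(P(x)) + log₂(2)
           = log₂(2) - H(P)

H(P) = -Σ P(x) log₂(P(x)):
  -P(1)·log₂(P(1)) = -(0.9585)·log₂(0.9585) = 0.05861
  -P(2)·log₂(P(2)) = -(0.0415)·log₂(0.0415) = 0.19052
H(P) = 0.05861 + 0.19052 = 0.24913 bits

log₂(2) = 1.00000 bits

D_KL(P||U) = 1.00000 - 0.24913 = 0.75087 ≈ 0.7509 bits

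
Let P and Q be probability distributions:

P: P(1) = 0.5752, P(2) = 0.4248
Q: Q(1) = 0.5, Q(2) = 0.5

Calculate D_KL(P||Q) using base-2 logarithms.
0.0164 bits

D_KL(P||Q) = Σ P(x) log₂(P(x)/Q(x))

Computing term by term:
  P(1)·log₂(P(1)/Q(1)) = 0.5752·log₂(0.5752/0.5) = 0.11627
  P(2)·log₂(P(2)/Q(2)) = 0.4248·log₂(0.4248/0.5) = -0.09989

D_KL(P||Q) = 0.11627 - 0.09989 = 0.01638 ≈ 0.0164 bits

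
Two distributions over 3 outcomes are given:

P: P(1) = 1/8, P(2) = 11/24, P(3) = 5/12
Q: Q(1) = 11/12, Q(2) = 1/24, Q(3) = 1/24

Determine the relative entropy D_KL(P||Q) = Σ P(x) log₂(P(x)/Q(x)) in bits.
2.6104 bits

D_KL(P||Q) = Σ P(x) log₂(P(x)/Q(x))

Computing term by term:
  P(1)·log₂(P(1)/Q(1)) = (1/8)·log₂((1/8)/(11/12)) = -0.35931
  P(2)·log₂(P(2)/Q(2)) = (11/24)·log₂((11/24)/(1/24)) = 1.58557
  P(3)·log₂(P(3)/Q(3)) = (5/12)·log₂((5/12)/(1/24)) = 1.38414

D_KL(P||Q) = -0.35931 + 1.58557 + 1.38414 = 2.61040 ≈ 2.6104 bits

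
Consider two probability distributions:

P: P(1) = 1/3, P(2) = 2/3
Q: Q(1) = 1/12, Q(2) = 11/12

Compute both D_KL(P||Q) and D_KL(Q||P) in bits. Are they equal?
D_KL(P||Q) = 0.3604 bits, D_KL(Q||P) = 0.2545 bits. No, they are not equal.

D_KL(P||Q) = Σ P(x) log₂(P(x)/Q(x))

Computing term by term:
  P(1)·log₂(P(1)/Q(1)) = (1/3)·log₂((1/3)/(1/12)) = 0.66667
  P(2)·log₂(P(2)/Q(2)) = (2/3)·log₂((2/3)/(11/12)) = -0.30629

D_KL(P||Q) = 0.66667 - 0.30629 = 0.36038 ≈ 0.3604 bits

D_KL(Q||P) = Σ Q(x) log₂(Q(x)/P(x))

Computing term by term:
  Q(1)·log₂(Q(1)/P(1)) = (1/12)·log₂((1/12)/(1/3)) = -0.16667
  Q(2)·log₂(Q(2)/P(2)) = (11/12)·log₂((11/12)/(2/3)) = 0.42115

D_KL(Q||P) = -0.16667 + 0.42115 = 0.25448 ≈ 0.2545 bits

These are NOT equal (difference: 0.1059 bits). KL divergence is asymmetric: D_KL(P||Q) ≠ D_KL(Q||P) in general.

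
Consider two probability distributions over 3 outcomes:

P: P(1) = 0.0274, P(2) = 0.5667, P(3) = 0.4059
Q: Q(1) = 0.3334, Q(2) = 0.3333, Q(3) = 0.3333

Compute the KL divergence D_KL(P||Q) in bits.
0.4506 bits

D_KL(P||Q) = Σ P(x) log₂(P(x)/Q(x))

Computing term by term:
  P(1)·log₂(P(1)/Q(1)) = 0.0274·log₂(0.0274/0.3334) = -0.09878
  P(2)·log₂(P(2)/Q(2)) = 0.5667·log₂(0.5667/0.3333) = 0.43396
  P(3)·log₂(P(3)/Q(3)) = 0.4059·log₂(0.4059/0.3333) = 0.11540

D_KL(P||Q) = -0.09878 + 0.43396 + 0.11540 = 0.45058 ≈ 0.4506 bits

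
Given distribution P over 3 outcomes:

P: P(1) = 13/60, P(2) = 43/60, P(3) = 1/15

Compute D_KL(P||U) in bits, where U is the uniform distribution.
0.5020 bits

U(i) = 1/3 for all i

D_KL(P||U) = Σ P(x) log₂(P(x) / (1/3))
           = Σ P(x) log₂(P(x)) + log₂(3)
           = log₂(3) - H(P)

H(P) = -Σ P(x) log₂(P(x)):
  -P(1)·log₂(P(1)) = -(13/60)·log₂(13/60) = 0.47806
  -P(2)·log₂(P(2)) = -(43/60)·log₂(43/60) = 0.34445
  -P(3)·log₂(P(3)) = -(1/15)·log₂(1/15) = 0.26046
H(P) = 0.47806 + 0.34445 + 0.26046 = 1.08297 bits

log₂(3) = 1.58496 bits

D_KL(P||U) = 1.58496 - 1.08297 = 0.50199 ≈ 0.5020 bits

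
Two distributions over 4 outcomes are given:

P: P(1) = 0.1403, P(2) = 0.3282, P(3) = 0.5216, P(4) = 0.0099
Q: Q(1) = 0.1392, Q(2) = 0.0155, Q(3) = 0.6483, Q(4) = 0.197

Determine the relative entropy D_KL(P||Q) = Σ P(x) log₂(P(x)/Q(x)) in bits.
1.2407 bits

D_KL(P||Q) = Σ P(x) log₂(P(x)/Q(x))

Computing term by term:
  P(1)·log₂(P(1)/Q(1)) = 0.1403·log₂(0.1403/0.1392) = 0.00159
  P(2)·log₂(P(2)/Q(2)) = 0.3282·log₂(0.3282/0.0155) = 1.44547
  P(3)·log₂(P(3)/Q(3)) = 0.5216·log₂(0.5216/0.6483) = -0.16364
  P(4)·log₂(P(4)/Q(4)) = 0.0099·log₂(0.0099/0.197) = -0.04271

D_KL(P||Q) = 0.00159 + 1.44547 - 0.16364 - 0.04271 = 1.24071 ≈ 1.2407 bits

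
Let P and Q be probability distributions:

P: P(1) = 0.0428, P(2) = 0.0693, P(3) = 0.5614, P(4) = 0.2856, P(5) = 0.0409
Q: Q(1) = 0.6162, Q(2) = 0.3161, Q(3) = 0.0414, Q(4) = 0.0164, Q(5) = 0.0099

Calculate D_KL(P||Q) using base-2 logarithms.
3.0562 bits

D_KL(P||Q) = Σ P(x) log₂(P(x)/Q(x))

Computing term by term:
  P(1)·log₂(P(1)/Q(1)) = 0.0428·log₂(0.0428/0.6162) = -0.16468
  P(2)·log₂(P(2)/Q(2)) = 0.0693·log₂(0.0693/0.3161) = -0.15173
  P(3)·log₂(P(3)/Q(3)) = 0.5614·log₂(0.5614/0.0414) = 2.11161
  P(4)·log₂(P(4)/Q(4)) = 0.2856·log₂(0.2856/0.0164) = 1.17731
  P(5)·log₂(P(5)/Q(5)) = 0.0409·log₂(0.0409/0.0099) = 0.08371

D_KL(P||Q) = -0.16468 - 0.15173 + 2.11161 + 1.17731 + 0.08371 = 3.05622 ≈ 3.0562 bits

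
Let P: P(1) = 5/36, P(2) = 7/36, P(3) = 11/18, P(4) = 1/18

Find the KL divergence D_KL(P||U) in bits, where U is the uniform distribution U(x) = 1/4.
0.4792 bits

U(i) = 1/4 for all i

D_KL(P||U) = Σ P(x) log₂(P(x) / (1/4))
           = Σ P(x) log₂(P(x)) + log₂(4)
           = log₂(4) - H(P)

H(P) = -Σ P(x) log₂(P(x)):
  -P(1)·log₂(P(1)) = -(5/36)·log₂(5/36) = 0.39556
  -P(2)·log₂(P(2)) = -(7/36)·log₂(7/36) = 0.45939
  -P(3)·log₂(P(3)) = -(11/18)·log₂(11/18) = 0.43419
  -P(4)·log₂(P(4)) = -(1/18)·log₂(1/18) = 0.23166
H(P) = 0.39556 + 0.45939 + 0.43419 + 0.23166 = 1.52080 bits

log₂(4) = 2.00000 bits

D_KL(P||U) = 2.00000 - 1.52080 = 0.47920 ≈ 0.4792 bits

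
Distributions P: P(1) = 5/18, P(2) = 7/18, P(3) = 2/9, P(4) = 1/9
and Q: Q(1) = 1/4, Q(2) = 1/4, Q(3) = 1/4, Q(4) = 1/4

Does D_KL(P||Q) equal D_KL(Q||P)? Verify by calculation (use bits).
D_KL(P||Q) = 0.1224 bits, D_KL(Q||P) = 0.1376 bits. No — D_KL(P||Q) ≠ D_KL(Q||P) for this pair.

D_KL(P||Q) = Σ P(x) log₂(P(x)/Q(x))

Computing term by term:
  P(1)·log₂(P(1)/Q(1)) = (5/18)·log₂((5/18)/(1/4)) = 0.04222
  P(2)·log₂(P(2)/Q(2)) = (7/18)·log₂((7/18)/(1/4)) = 0.24789
  P(3)·log₂(P(3)/Q(3)) = (2/9)·log₂((2/9)/(1/4)) = -0.03776
  P(4)·log₂(P(4)/Q(4)) = (1/9)·log₂((1/9)/(1/4)) = -0.12999

D_KL(P||Q) = 0.04222 + 0.24789 - 0.03776 - 0.12999 = 0.12236 ≈ 0.1224 bits

D_KL(Q||P) = Σ Q(x) log₂(Q(x)/P(x))

Computing term by term:
  Q(1)·log₂(Q(1)/P(1)) = (1/4)·log₂((1/4)/(5/18)) = -0.03800
  Q(2)·log₂(Q(2)/P(2)) = (1/4)·log₂((1/4)/(7/18)) = -0.15936
  Q(3)·log₂(Q(3)/P(3)) = (1/4)·log₂((1/4)/(2/9)) = 0.04248
  Q(4)·log₂(Q(4)/P(4)) = (1/4)·log₂((1/4)/(1/9)) = 0.29248

D_KL(Q||P) = -0.03800 - 0.15936 + 0.04248 + 0.29248 = 0.13760 ≈ 0.1376 bits

These are NOT equal (difference: 0.0152 bits). KL divergence is asymmetric: D_KL(P||Q) ≠ D_KL(Q||P) in general.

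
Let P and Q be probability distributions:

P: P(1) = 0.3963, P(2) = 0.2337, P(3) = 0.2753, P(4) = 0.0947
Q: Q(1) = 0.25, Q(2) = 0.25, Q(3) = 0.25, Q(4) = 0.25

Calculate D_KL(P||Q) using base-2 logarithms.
0.1463 bits

D_KL(P||Q) = Σ P(x) log₂(P(x)/Q(x))

Computing term by term:
  P(1)·log₂(P(1)/Q(1)) = 0.3963·log₂(0.3963/0.25) = 0.26341
  P(2)·log₂(P(2)/Q(2)) = 0.2337·log₂(0.2337/0.25) = -0.02273
  P(3)·log₂(P(3)/Q(3)) = 0.2753·log₂(0.2753/0.25) = 0.03829
  P(4)·log₂(P(4)/Q(4)) = 0.0947·log₂(0.0947/0.25) = -0.13263

D_KL(P||Q) = 0.26341 - 0.02273 + 0.03829 - 0.13263 = 0.14634 ≈ 0.1463 bits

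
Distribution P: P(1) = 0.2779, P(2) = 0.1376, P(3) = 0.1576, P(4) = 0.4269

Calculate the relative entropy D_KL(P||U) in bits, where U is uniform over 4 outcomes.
0.1485 bits

U(i) = 1/4 for all i

D_KL(P||U) = Σ P(x) log₂(P(x) / (1/4))
           = Σ P(x) log₂(P(x)) + log₂(4)
           = log₂(4) - H(P)

H(P) = -Σ P(x) log₂(P(x)):
  -P(1)·log₂(P(1)) = -(0.2779)·log₂(0.2779) = 0.51338
  -P(2)·log₂(P(2)) = -(0.1376)·log₂(0.1376) = 0.39374
  -P(3)·log₂(P(3)) = -(0.1576)·log₂(0.1576) = 0.42011
  -P(4)·log₂(P(4)) = -(0.4269)·log₂(0.4269) = 0.52425
H(P) = 0.51338 + 0.39374 + 0.42011 + 0.52425 = 1.85148 bits

log₂(4) = 2.00000 bits

D_KL(P||U) = 2.00000 - 1.85148 = 0.14852 ≈ 0.1485 bits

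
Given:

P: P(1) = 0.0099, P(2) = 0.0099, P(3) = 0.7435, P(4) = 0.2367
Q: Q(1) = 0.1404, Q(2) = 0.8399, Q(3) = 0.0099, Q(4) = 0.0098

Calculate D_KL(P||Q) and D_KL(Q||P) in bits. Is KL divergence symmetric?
D_KL(P||Q) = 5.6187 bits, D_KL(Q||P) = 5.8114 bits. No, KL divergence is not symmetric.

D_KL(P||Q) = Σ P(x) log₂(P(x)/Q(x))

Computing term by term:
  P(1)·log₂(P(1)/Q(1)) = 0.0099·log₂(0.0099/0.1404) = -0.03788
  P(2)·log₂(P(2)/Q(2)) = 0.0099·log₂(0.0099/0.8399) = -0.06343
  P(3)·log₂(P(3)/Q(3)) = 0.7435·log₂(0.7435/0.0099) = 4.63257
  P(4)·log₂(P(4)/Q(4)) = 0.2367·log₂(0.2367/0.0098) = 1.08743

D_KL(P||Q) = -0.03788 - 0.06343 + 4.63257 + 1.08743 = 5.61869 ≈ 5.6187 bits

D_KL(Q||P) = Σ Q(x) log₂(Q(x)/P(x))

Computing term by term:
  Q(1)·log₂(Q(1)/P(1)) = 0.1404·log₂(0.1404/0.0099) = 0.53717
  Q(2)·log₂(Q(2)/P(2)) = 0.8399·log₂(0.8399/0.0099) = 5.38094
  Q(3)·log₂(Q(3)/P(3)) = 0.0099·log₂(0.0099/0.7435) = -0.06168
  Q(4)·log₂(Q(4)/P(4)) = 0.0098·log₂(0.0098/0.2367) = -0.04502

D_KL(Q||P) = 0.53717 + 5.38094 - 0.06168 - 0.04502 = 5.81141 ≈ 5.8114 bits

These are NOT equal (difference: 0.1927 bits). KL divergence is asymmetric: D_KL(P||Q) ≠ D_KL(Q||P) in general.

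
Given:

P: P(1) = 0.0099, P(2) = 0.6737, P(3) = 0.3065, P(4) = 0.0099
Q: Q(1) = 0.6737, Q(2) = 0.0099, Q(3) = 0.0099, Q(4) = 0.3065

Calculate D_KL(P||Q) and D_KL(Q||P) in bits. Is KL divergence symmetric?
D_KL(P||Q) = 5.5104 bits, D_KL(Q||P) = 5.5104 bits. The two values coincide for this particular pair, but no — KL divergence is not symmetric in general.

D_KL(P||Q) = Σ P(x) log₂(P(x)/Q(x))

Computing term by term:
  P(1)·log₂(P(1)/Q(1)) = 0.0099·log₂(0.0099/0.6737) = -0.06028
  P(2)·log₂(P(2)/Q(2)) = 0.6737·log₂(0.6737/0.0099) = 4.10185
  P(3)·log₂(P(3)/Q(3)) = 0.3065·log₂(0.3065/0.0099) = 1.51788
  P(4)·log₂(P(4)/Q(4)) = 0.0099·log₂(0.0099/0.3065) = -0.04903

D_KL(P||Q) = -0.06028 + 4.10185 + 1.51788 - 0.04903 = 5.51042 ≈ 5.5104 bits

D_KL(Q||P) = Σ Q(x) log₂(Q(x)/P(x))

Computing term by term:
  Q(1)·log₂(Q(1)/P(1)) = 0.6737·log₂(0.6737/0.0099) = 4.10185
  Q(2)·log₂(Q(2)/P(2)) = 0.0099·log₂(0.0099/0.6737) = -0.06028
  Q(3)·log₂(Q(3)/P(3)) = 0.0099·log₂(0.0099/0.3065) = -0.04903
  Q(4)·log₂(Q(4)/P(4)) = 0.3065·log₂(0.3065/0.0099) = 1.51788

D_KL(Q||P) = 4.10185 - 0.06028 - 0.04903 + 1.51788 = 5.51042 ≈ 5.5104 bits

These ARE equal here. Q is P with outcomes relabeled (Q(1) = P(2), Q(2) = P(1), Q(3) = P(4), Q(4) = P(3)) by a relabeling that is its own inverse, so the two sums contain exactly the same terms in a different order. This is a special case — KL divergence is not symmetric in general: D_KL(P||Q) ≠ D_KL(Q||P) for most P, Q.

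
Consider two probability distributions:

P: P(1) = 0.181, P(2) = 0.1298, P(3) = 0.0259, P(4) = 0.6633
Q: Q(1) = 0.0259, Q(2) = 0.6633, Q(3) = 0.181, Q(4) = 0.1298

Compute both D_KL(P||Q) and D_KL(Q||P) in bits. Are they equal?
D_KL(P||Q) = 1.6906 bits, D_KL(Q||P) = 1.6906 bits. Yes, in this case they are equal (although KL divergence is not symmetric in general).

D_KL(P||Q) = Σ P(x) log₂(P(x)/Q(x))

Computing term by term:
  P(1)·log₂(P(1)/Q(1)) = 0.181·log₂(0.181/0.0259) = 0.50770
  P(2)·log₂(P(2)/Q(2)) = 0.1298·log₂(0.1298/0.6633) = -0.30547
  P(3)·log₂(P(3)/Q(3)) = 0.0259·log₂(0.0259/0.181) = -0.07265
  P(4)·log₂(P(4)/Q(4)) = 0.6633·log₂(0.6633/0.1298) = 1.56099

D_KL(P||Q) = 0.50770 - 0.30547 - 0.07265 + 1.56099 = 1.69057 ≈ 1.6906 bits

D_KL(Q||P) = Σ Q(x) log₂(Q(x)/P(x))

Computing term by term:
  Q(1)·log₂(Q(1)/P(1)) = 0.0259·log₂(0.0259/0.181) = -0.07265
  Q(2)·log₂(Q(2)/P(2)) = 0.6633·log₂(0.6633/0.1298) = 1.56099
  Q(3)·log₂(Q(3)/P(3)) = 0.181·log₂(0.181/0.0259) = 0.50770
  Q(4)·log₂(Q(4)/P(4)) = 0.1298·log₂(0.1298/0.6633) = -0.30547

D_KL(Q||P) = -0.07265 + 1.56099 + 0.50770 - 0.30547 = 1.69057 ≈ 1.6906 bits

These ARE equal here. Q is P with outcomes relabeled (Q(1) = P(3), Q(2) = P(4), Q(3) = P(1), Q(4) = P(2)) by a relabeling that is its own inverse, so the two sums contain exactly the same terms in a different order. This is a special case — KL divergence is not symmetric in general: D_KL(P||Q) ≠ D_KL(Q||P) for most P, Q.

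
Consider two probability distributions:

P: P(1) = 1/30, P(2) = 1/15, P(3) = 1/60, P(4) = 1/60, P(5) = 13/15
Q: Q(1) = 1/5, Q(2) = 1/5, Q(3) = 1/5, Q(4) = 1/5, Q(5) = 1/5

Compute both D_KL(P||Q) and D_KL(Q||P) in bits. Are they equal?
D_KL(P||Q) = 1.5221 bits, D_KL(Q||P) = 1.8449 bits. No, they are not equal.

D_KL(P||Q) = Σ P(x) log₂(P(x)/Q(x))

Computing term by term:
  P(1)·log₂(P(1)/Q(1)) = (1/30)·log₂((1/30)/(1/5)) = -0.08617
  P(2)·log₂(P(2)/Q(2)) = (1/15)·log₂((1/15)/(1/5)) = -0.10566
  P(3)·log₂(P(3)/Q(3)) = (1/60)·log₂((1/60)/(1/5)) = -0.05975
  P(4)·log₂(P(4)/Q(4)) = (1/60)·log₂((1/60)/(1/5)) = -0.05975
  P(5)·log₂(P(5)/Q(5)) = (13/15)·log₂((13/15)/(1/5)) = 1.83341

D_KL(P||Q) = -0.08617 - 0.10566 - 0.05975 - 0.05975 + 1.83341 = 1.52208 ≈ 1.5221 bits

D_KL(Q||P) = Σ Q(x) log₂(Q(x)/P(x))

Computing term by term:
  Q(1)·log₂(Q(1)/P(1)) = (1/5)·log₂((1/5)/(1/30)) = 0.51699
  Q(2)·log₂(Q(2)/P(2)) = (1/5)·log₂((1/5)/(1/15)) = 0.31699
  Q(3)·log₂(Q(3)/P(3)) = (1/5)·log₂((1/5)/(1/60)) = 0.71699
  Q(4)·log₂(Q(4)/P(4)) = (1/5)·log₂((1/5)/(1/60)) = 0.71699
  Q(5)·log₂(Q(5)/P(5)) = (1/5)·log₂((1/5)/(13/15)) = -0.42310

D_KL(Q||P) = 0.51699 + 0.31699 + 0.71699 + 0.71699 - 0.42310 = 1.84486 ≈ 1.8449 bits

These are NOT equal (difference: 0.3228 bits). KL divergence is asymmetric: D_KL(P||Q) ≠ D_KL(Q||P) in general.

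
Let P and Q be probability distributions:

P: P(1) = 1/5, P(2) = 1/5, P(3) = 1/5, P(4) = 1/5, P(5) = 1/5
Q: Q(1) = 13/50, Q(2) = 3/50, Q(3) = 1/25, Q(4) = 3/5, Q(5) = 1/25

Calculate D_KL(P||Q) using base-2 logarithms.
0.8835 bits

D_KL(P||Q) = Σ P(x) log₂(P(x)/Q(x))

Computing term by term:
  P(1)·log₂(P(1)/Q(1)) = (1/5)·log₂((1/5)/(13/50)) = -0.07570
  P(2)·log₂(P(2)/Q(2)) = (1/5)·log₂((1/5)/(3/50)) = 0.34739
  P(3)·log₂(P(3)/Q(3)) = (1/5)·log₂((1/5)/(1/25)) = 0.46439
  P(4)·log₂(P(4)/Q(4)) = (1/5)·log₂((1/5)/(3/5)) = -0.31699
  P(5)·log₂(P(5)/Q(5)) = (1/5)·log₂((1/5)/(1/25)) = 0.46439

D_KL(P||Q) = -0.07570 + 0.34739 + 0.46439 - 0.31699 + 0.46439 = 0.88348 ≈ 0.8835 bits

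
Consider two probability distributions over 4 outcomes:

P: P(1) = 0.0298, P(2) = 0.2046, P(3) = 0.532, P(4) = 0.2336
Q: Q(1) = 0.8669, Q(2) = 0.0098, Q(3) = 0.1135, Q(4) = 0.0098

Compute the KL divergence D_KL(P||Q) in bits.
3.0065 bits

D_KL(P||Q) = Σ P(x) log₂(P(x)/Q(x))

Computing term by term:
  P(1)·log₂(P(1)/Q(1)) = 0.0298·log₂(0.0298/0.8669) = -0.14490
  P(2)·log₂(P(2)/Q(2)) = 0.2046·log₂(0.2046/0.0098) = 0.89694
  P(3)·log₂(P(3)/Q(3)) = 0.532·log₂(0.532/0.1135) = 1.18569
  P(4)·log₂(P(4)/Q(4)) = 0.2336·log₂(0.2336/0.0098) = 1.06875

D_KL(P||Q) = -0.14490 + 0.89694 + 1.18569 + 1.06875 = 3.00648 ≈ 3.0065 bits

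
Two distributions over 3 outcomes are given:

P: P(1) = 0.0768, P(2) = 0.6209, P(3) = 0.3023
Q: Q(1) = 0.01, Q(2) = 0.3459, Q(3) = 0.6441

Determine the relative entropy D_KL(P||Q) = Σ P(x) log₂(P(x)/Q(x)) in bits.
0.4200 bits

D_KL(P||Q) = Σ P(x) log₂(P(x)/Q(x))

Computing term by term:
  P(1)·log₂(P(1)/Q(1)) = 0.0768·log₂(0.0768/0.01) = 0.22588
  P(2)·log₂(P(2)/Q(2)) = 0.6209·log₂(0.6209/0.3459) = 0.52404
  P(3)·log₂(P(3)/Q(3)) = 0.3023·log₂(0.3023/0.6441) = -0.32990

D_KL(P||Q) = 0.22588 + 0.52404 - 0.32990 = 0.42002 ≈ 0.4200 bits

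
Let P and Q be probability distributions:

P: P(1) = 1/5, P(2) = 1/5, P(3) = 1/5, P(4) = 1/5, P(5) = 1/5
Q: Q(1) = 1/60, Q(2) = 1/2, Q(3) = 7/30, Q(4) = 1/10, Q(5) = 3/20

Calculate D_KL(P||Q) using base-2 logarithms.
0.6911 bits

D_KL(P||Q) = Σ P(x) log₂(P(x)/Q(x))

Computing term by term:
  P(1)·log₂(P(1)/Q(1)) = (1/5)·log₂((1/5)/(1/60)) = 0.71699
  P(2)·log₂(P(2)/Q(2)) = (1/5)·log₂((1/5)/(1/2)) = -0.26439
  P(3)·log₂(P(3)/Q(3)) = (1/5)·log₂((1/5)/(7/30)) = -0.04448
  P(4)·log₂(P(4)/Q(4)) = (1/5)·log₂((1/5)/(1/10)) = 0.20000
  P(5)·log₂(P(5)/Q(5)) = (1/5)·log₂((1/5)/(3/20)) = 0.08301

D_KL(P||Q) = 0.71699 - 0.26439 - 0.04448 + 0.20000 + 0.08301 = 0.69113 ≈ 0.6911 bits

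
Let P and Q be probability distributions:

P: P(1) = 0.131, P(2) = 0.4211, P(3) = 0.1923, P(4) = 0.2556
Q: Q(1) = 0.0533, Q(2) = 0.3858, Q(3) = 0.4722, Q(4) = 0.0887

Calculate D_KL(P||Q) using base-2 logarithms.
0.3642 bits

D_KL(P||Q) = Σ P(x) log₂(P(x)/Q(x))

Computing term by term:
  P(1)·log₂(P(1)/Q(1)) = 0.131·log₂(0.131/0.0533) = 0.16995
  P(2)·log₂(P(2)/Q(2)) = 0.4211·log₂(0.4211/0.3858) = 0.05319
  P(3)·log₂(P(3)/Q(3)) = 0.1923·log₂(0.1923/0.4722) = -0.24923
  P(4)·log₂(P(4)/Q(4)) = 0.2556·log₂(0.2556/0.0887) = 0.39027

D_KL(P||Q) = 0.16995 + 0.05319 - 0.24923 + 0.39027 = 0.36418 ≈ 0.3642 bits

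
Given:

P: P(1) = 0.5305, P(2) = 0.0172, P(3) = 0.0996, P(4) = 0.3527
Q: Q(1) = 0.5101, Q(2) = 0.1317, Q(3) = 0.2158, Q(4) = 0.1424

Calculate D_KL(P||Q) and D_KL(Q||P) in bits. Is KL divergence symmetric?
D_KL(P||Q) = 0.3299 bits, D_KL(Q||P) = 0.4123 bits. No, KL divergence is not symmetric.

D_KL(P||Q) = Σ P(x) log₂(P(x)/Q(x))

Computing term by term:
  P(1)·log₂(P(1)/Q(1)) = 0.5305·log₂(0.5305/0.5101) = 0.03001
  P(2)·log₂(P(2)/Q(2)) = 0.0172·log₂(0.0172/0.1317) = -0.05051
  P(3)·log₂(P(3)/Q(3)) = 0.0996·log₂(0.0996/0.2158) = -0.11110
  P(4)·log₂(P(4)/Q(4)) = 0.3527·log₂(0.3527/0.1424) = 0.46151

D_KL(P||Q) = 0.03001 - 0.05051 - 0.11110 + 0.46151 = 0.32991 ≈ 0.3299 bits

D_KL(Q||P) = Σ Q(x) log₂(Q(x)/P(x))

Computing term by term:
  Q(1)·log₂(Q(1)/P(1)) = 0.5101·log₂(0.5101/0.5305) = -0.02886
  Q(2)·log₂(Q(2)/P(2)) = 0.1317·log₂(0.1317/0.0172) = 0.38677
  Q(3)·log₂(Q(3)/P(3)) = 0.2158·log₂(0.2158/0.0996) = 0.24072
  Q(4)·log₂(Q(4)/P(4)) = 0.1424·log₂(0.1424/0.3527) = -0.18633

D_KL(Q||P) = -0.02886 + 0.38677 + 0.24072 - 0.18633 = 0.41230 ≈ 0.4123 bits

These are NOT equal (difference: 0.0824 bits). KL divergence is asymmetric: D_KL(P||Q) ≠ D_KL(Q||P) in general.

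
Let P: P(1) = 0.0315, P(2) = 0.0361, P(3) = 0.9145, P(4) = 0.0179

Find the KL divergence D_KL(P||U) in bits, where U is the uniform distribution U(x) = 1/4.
1.4481 bits

U(i) = 1/4 for all i

D_KL(P||U) = Σ P(x) log₂(P(x) / (1/4))
           = Σ P(x) log₂(P(x)) + log₂(4)
           = log₂(4) - H(P)

H(P) = -Σ P(x) log₂(P(x)):
  -P(1)·log₂(P(1)) = -(0.0315)·log₂(0.0315) = 0.15714
  -P(2)·log₂(P(2)) = -(0.0361)·log₂(0.0361) = 0.17299
  -P(3)·log₂(P(3)) = -(0.9145)·log₂(0.9145) = 0.11792
  -P(4)·log₂(P(4)) = -(0.0179)·log₂(0.0179) = 0.10389
H(P) = 0.15714 + 0.17299 + 0.11792 + 0.10389 = 0.55194 bits

log₂(4) = 2.00000 bits

D_KL(P||U) = 2.00000 - 0.55194 = 1.44806 ≈ 1.4481 bits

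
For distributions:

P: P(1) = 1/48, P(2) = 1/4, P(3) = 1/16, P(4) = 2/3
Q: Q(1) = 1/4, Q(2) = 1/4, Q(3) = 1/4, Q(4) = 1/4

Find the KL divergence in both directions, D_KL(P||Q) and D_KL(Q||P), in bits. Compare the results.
D_KL(P||Q) = 0.7437 bits, D_KL(Q||P) = 1.0425 bits. D_KL(Q||P) is larger than D_KL(P||Q) by 0.2988 bits; the two directions differ.

D_KL(P||Q) = Σ P(x) log₂(P(x)/Q(x))

Computing term by term:
  P(1)·log₂(P(1)/Q(1)) = (1/48)·log₂((1/48)/(1/4)) = -0.07469
  P(2)·log₂(P(2)/Q(2)) = (1/4)·log₂((1/4)/(1/4)) = 0.00000
  P(3)·log₂(P(3)/Q(3)) = (1/16)·log₂((1/16)/(1/4)) = -0.12500
  P(4)·log₂(P(4)/Q(4)) = (2/3)·log₂((2/3)/(1/4)) = 0.94336

D_KL(P||Q) = -0.07469 + 0.00000 - 0.12500 + 0.94336 = 0.74367 ≈ 0.7437 bits

D_KL(Q||P) = Σ Q(x) log₂(Q(x)/P(x))

Computing term by term:
  Q(1)·log₂(Q(1)/P(1)) = (1/4)·log₂((1/4)/(1/48)) = 0.89624
  Q(2)·log₂(Q(2)/P(2)) = (1/4)·log₂((1/4)/(1/4)) = 0.00000
  Q(3)·log₂(Q(3)/P(3)) = (1/4)·log₂((1/4)/(1/16)) = 0.50000
  Q(4)·log₂(Q(4)/P(4)) = (1/4)·log₂((1/4)/(2/3)) = -0.35376

D_KL(Q||P) = 0.89624 + 0.00000 + 0.50000 - 0.35376 = 1.04248 ≈ 1.0425 bits

These are NOT equal (difference: 0.2988 bits). KL divergence is asymmetric: D_KL(P||Q) ≠ D_KL(Q||P) in general.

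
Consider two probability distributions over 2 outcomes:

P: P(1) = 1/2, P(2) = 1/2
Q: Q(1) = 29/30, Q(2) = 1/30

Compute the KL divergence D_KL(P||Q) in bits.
1.4779 bits

D_KL(P||Q) = Σ P(x) log₂(P(x)/Q(x))

Computing term by term:
  P(1)·log₂(P(1)/Q(1)) = (1/2)·log₂((1/2)/(29/30)) = -0.47555
  P(2)·log₂(P(2)/Q(2)) = (1/2)·log₂((1/2)/(1/30)) = 1.95345

D_KL(P||Q) = -0.47555 + 1.95345 = 1.47790 ≈ 1.4779 bits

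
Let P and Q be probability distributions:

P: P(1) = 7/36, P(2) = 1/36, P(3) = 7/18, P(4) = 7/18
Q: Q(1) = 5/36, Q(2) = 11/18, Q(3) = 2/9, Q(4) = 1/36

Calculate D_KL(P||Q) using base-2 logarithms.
1.7651 bits

D_KL(P||Q) = Σ P(x) log₂(P(x)/Q(x))

Computing term by term:
  P(1)·log₂(P(1)/Q(1)) = (7/36)·log₂((7/36)/(5/36)) = 0.09439
  P(2)·log₂(P(2)/Q(2)) = (1/36)·log₂((1/36)/(11/18)) = -0.12387
  P(3)·log₂(P(3)/Q(3)) = (7/18)·log₂((7/18)/(2/9)) = 0.31397
  P(4)·log₂(P(4)/Q(4)) = (7/18)·log₂((7/18)/(1/36)) = 1.48064

D_KL(P||Q) = 0.09439 - 0.12387 + 0.31397 + 1.48064 = 1.76513 ≈ 1.7651 bits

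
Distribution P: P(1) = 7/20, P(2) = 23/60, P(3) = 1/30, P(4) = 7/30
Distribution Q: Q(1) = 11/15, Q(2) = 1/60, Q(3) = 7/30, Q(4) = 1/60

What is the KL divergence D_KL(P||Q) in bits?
2.1553 bits

D_KL(P||Q) = Σ P(x) log₂(P(x)/Q(x))

Computing term by term:
  P(1)·log₂(P(1)/Q(1)) = (7/20)·log₂((7/20)/(11/15)) = -0.37349
  P(2)·log₂(P(2)/Q(2)) = (23/60)·log₂((23/60)/(1/60)) = 1.73403
  P(3)·log₂(P(3)/Q(3)) = (1/30)·log₂((1/30)/(7/30)) = -0.09358
  P(4)·log₂(P(4)/Q(4)) = (7/30)·log₂((7/30)/(1/60)) = 0.88838

D_KL(P||Q) = -0.37349 + 1.73403 - 0.09358 + 0.88838 = 2.15534 ≈ 2.1553 bits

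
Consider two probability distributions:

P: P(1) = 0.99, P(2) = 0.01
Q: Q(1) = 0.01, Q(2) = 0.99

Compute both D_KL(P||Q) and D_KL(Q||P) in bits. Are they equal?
D_KL(P||Q) = 6.4968 bits, D_KL(Q||P) = 6.4968 bits. Yes, in this case they are equal (although KL divergence is not symmetric in general).

D_KL(P||Q) = Σ P(x) log₂(P(x)/Q(x))

Computing term by term:
  P(1)·log₂(P(1)/Q(1)) = 0.99·log₂(0.99/0.01) = 6.56306
  P(2)·log₂(P(2)/Q(2)) = 0.01·log₂(0.01/0.99) = -0.06629

D_KL(P||Q) = 6.56306 - 0.06629 = 6.49677 ≈ 6.4968 bits

D_KL(Q||P) = Σ Q(x) log₂(Q(x)/P(x))

Computing term by term:
  Q(1)·log₂(Q(1)/P(1)) = 0.01·log₂(0.01/0.99) = -0.06629
  Q(2)·log₂(Q(2)/P(2)) = 0.99·log₂(0.99/0.01) = 6.56306

D_KL(Q||P) = -0.06629 + 6.56306 = 6.49677 ≈ 6.4968 bits

These ARE equal here. Q is P with outcomes relabeled (Q(1) = P(2), Q(2) = P(1)) by a relabeling that is its own inverse, so the two sums contain exactly the same terms in a different order. This is a special case — KL divergence is not symmetric in general: D_KL(P||Q) ≠ D_KL(Q||P) for most P, Q.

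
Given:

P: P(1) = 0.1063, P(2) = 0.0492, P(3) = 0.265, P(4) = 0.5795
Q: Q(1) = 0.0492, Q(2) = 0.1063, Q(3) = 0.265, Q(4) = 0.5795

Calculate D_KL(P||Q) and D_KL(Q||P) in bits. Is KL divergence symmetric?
D_KL(P||Q) = 0.0635 bits, D_KL(Q||P) = 0.0635 bits. The two values coincide for this particular pair, but no — KL divergence is not symmetric in general.

D_KL(P||Q) = Σ P(x) log₂(P(x)/Q(x))

Computing term by term:
  P(1)·log₂(P(1)/Q(1)) = 0.1063·log₂(0.1063/0.0492) = 0.11814
  P(2)·log₂(P(2)/Q(2)) = 0.0492·log₂(0.0492/0.1063) = -0.05468
  P(3)·log₂(P(3)/Q(3)) = 0.265·log₂(0.265/0.265) = 0.00000
  P(4)·log₂(P(4)/Q(4)) = 0.5795·log₂(0.5795/0.5795) = 0.00000

D_KL(P||Q) = 0.11814 - 0.05468 + 0.00000 + 0.00000 = 0.06346 ≈ 0.0635 bits

D_KL(Q||P) = Σ Q(x) log₂(Q(x)/P(x))

Computing term by term:
  Q(1)·log₂(Q(1)/P(1)) = 0.0492·log₂(0.0492/0.1063) = -0.05468
  Q(2)·log₂(Q(2)/P(2)) = 0.1063·log₂(0.1063/0.0492) = 0.11814
  Q(3)·log₂(Q(3)/P(3)) = 0.265·log₂(0.265/0.265) = 0.00000
  Q(4)·log₂(Q(4)/P(4)) = 0.5795·log₂(0.5795/0.5795) = 0.00000

D_KL(Q||P) = -0.05468 + 0.11814 + 0.00000 + 0.00000 = 0.06346 ≈ 0.0635 bits

These ARE equal here. Q is P with outcomes relabeled (Q(1) = P(2), Q(2) = P(1)) by a relabeling that is its own inverse, so the two sums contain exactly the same terms in a different order. This is a special case — KL divergence is not symmetric in general: D_KL(P||Q) ≠ D_KL(Q||P) for most P, Q.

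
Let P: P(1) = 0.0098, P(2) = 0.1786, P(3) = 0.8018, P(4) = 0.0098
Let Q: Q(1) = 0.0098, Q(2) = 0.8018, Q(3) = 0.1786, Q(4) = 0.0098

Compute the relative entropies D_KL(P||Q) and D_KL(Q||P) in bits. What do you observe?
D_KL(P||Q) = 1.3502 bits, D_KL(Q||P) = 1.3502 bits. The two directions give the same value here, because Q is a self-inverse relabeling of P; in general KL divergence is asymmetric.

D_KL(P||Q) = Σ P(x) log₂(P(x)/Q(x))

Computing term by term:
  P(1)·log₂(P(1)/Q(1)) = 0.0098·log₂(0.0098/0.0098) = 0.00000
  P(2)·log₂(P(2)/Q(2)) = 0.1786·log₂(0.1786/0.8018) = -0.38694
  P(3)·log₂(P(3)/Q(3)) = 0.8018·log₂(0.8018/0.1786) = 1.73711
  P(4)·log₂(P(4)/Q(4)) = 0.0098·log₂(0.0098/0.0098) = 0.00000

D_KL(P||Q) = 0.00000 - 0.38694 + 1.73711 + 0.00000 = 1.35017 ≈ 1.3502 bits

D_KL(Q||P) = Σ Q(x) log₂(Q(x)/P(x))

Computing term by term:
  Q(1)·log₂(Q(1)/P(1)) = 0.0098·log₂(0.0098/0.0098) = 0.00000
  Q(2)·log₂(Q(2)/P(2)) = 0.8018·log₂(0.8018/0.1786) = 1.73711
  Q(3)·log₂(Q(3)/P(3)) = 0.1786·log₂(0.1786/0.8018) = -0.38694
  Q(4)·log₂(Q(4)/P(4)) = 0.0098·log₂(0.0098/0.0098) = 0.00000

D_KL(Q||P) = 0.00000 + 1.73711 - 0.38694 + 0.00000 = 1.35017 ≈ 1.3502 bits

These ARE equal here. Q is P with outcomes relabeled (Q(1) = P(4), Q(2) = P(3), Q(3) = P(2), Q(4) = P(1)) by a relabeling that is its own inverse, so the two sums contain exactly the same terms in a different order. This is a special case — KL divergence is not symmetric in general: D_KL(P||Q) ≠ D_KL(Q||P) for most P, Q.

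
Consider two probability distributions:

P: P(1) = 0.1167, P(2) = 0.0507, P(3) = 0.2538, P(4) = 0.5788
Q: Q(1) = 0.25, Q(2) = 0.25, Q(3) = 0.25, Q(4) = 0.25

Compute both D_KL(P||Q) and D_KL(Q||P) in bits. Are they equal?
D_KL(P||Q) = 0.4616 bits, D_KL(Q||P) = 0.5420 bits. No, they are not equal.

D_KL(P||Q) = Σ P(x) log₂(P(x)/Q(x))

Computing term by term:
  P(1)·log₂(P(1)/Q(1)) = 0.1167·log₂(0.1167/0.25) = -0.12827
  P(2)·log₂(P(2)/Q(2)) = 0.0507·log₂(0.0507/0.25) = -0.11670
  P(3)·log₂(P(3)/Q(3)) = 0.2538·log₂(0.2538/0.25) = 0.00552
  P(4)·log₂(P(4)/Q(4)) = 0.5788·log₂(0.5788/0.25) = 0.70101

D_KL(P||Q) = -0.12827 - 0.11670 + 0.00552 + 0.70101 = 0.46156 ≈ 0.4616 bits

D_KL(Q||P) = Σ Q(x) log₂(Q(x)/P(x))

Computing term by term:
  Q(1)·log₂(Q(1)/P(1)) = 0.25·log₂(0.25/0.1167) = 0.27478
  Q(2)·log₂(Q(2)/P(2)) = 0.25·log₂(0.25/0.0507) = 0.57547
  Q(3)·log₂(Q(3)/P(3)) = 0.25·log₂(0.25/0.2538) = -0.00544
  Q(4)·log₂(Q(4)/P(4)) = 0.25·log₂(0.25/0.5788) = -0.30278

D_KL(Q||P) = 0.27478 + 0.57547 - 0.00544 - 0.30278 = 0.54203 ≈ 0.5420 bits

These are NOT equal (difference: 0.0804 bits). KL divergence is asymmetric: D_KL(P||Q) ≠ D_KL(Q||P) in general.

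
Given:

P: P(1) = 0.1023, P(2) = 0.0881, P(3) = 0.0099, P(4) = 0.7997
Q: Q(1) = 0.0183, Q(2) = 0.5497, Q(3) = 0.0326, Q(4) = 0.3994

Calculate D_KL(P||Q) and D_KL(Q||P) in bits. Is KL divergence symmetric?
D_KL(P||Q) = 0.8053 bits, D_KL(Q||P) = 1.0626 bits. No, KL divergence is not symmetric.

D_KL(P||Q) = Σ P(x) log₂(P(x)/Q(x))

Computing term by term:
  P(1)·log₂(P(1)/Q(1)) = 0.1023·log₂(0.1023/0.0183) = 0.25400
  P(2)·log₂(P(2)/Q(2)) = 0.0881·log₂(0.0881/0.5497) = -0.23271
  P(3)·log₂(P(3)/Q(3)) = 0.0099·log₂(0.0099/0.0326) = -0.01702
  P(4)·log₂(P(4)/Q(4)) = 0.7997·log₂(0.7997/0.3994) = 0.80100

D_KL(P||Q) = 0.25400 - 0.23271 - 0.01702 + 0.80100 = 0.80527 ≈ 0.8053 bits

D_KL(Q||P) = Σ Q(x) log₂(Q(x)/P(x))

Computing term by term:
  Q(1)·log₂(Q(1)/P(1)) = 0.0183·log₂(0.0183/0.1023) = -0.04544
  Q(2)·log₂(Q(2)/P(2)) = 0.5497·log₂(0.5497/0.0881) = 1.45199
  Q(3)·log₂(Q(3)/P(3)) = 0.0326·log₂(0.0326/0.0099) = 0.05605
  Q(4)·log₂(Q(4)/P(4)) = 0.3994·log₂(0.3994/0.7997) = -0.40005

D_KL(Q||P) = -0.04544 + 1.45199 + 0.05605 - 0.40005 = 1.06255 ≈ 1.0626 bits

These are NOT equal (difference: 0.2573 bits). KL divergence is asymmetric: D_KL(P||Q) ≠ D_KL(Q||P) in general.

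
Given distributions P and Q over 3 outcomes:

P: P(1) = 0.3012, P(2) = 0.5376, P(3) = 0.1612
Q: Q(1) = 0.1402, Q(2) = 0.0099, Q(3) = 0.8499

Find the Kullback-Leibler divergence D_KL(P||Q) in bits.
3.0438 bits

D_KL(P||Q) = Σ P(x) log₂(P(x)/Q(x))

Computing term by term:
  P(1)·log₂(P(1)/Q(1)) = 0.3012·log₂(0.3012/0.1402) = 0.33229
  P(2)·log₂(P(2)/Q(2)) = 0.5376·log₂(0.5376/0.0099) = 3.09817
  P(3)·log₂(P(3)/Q(3)) = 0.1612·log₂(0.1612/0.8499) = -0.38663

D_KL(P||Q) = 0.33229 + 3.09817 - 0.38663 = 3.04383 ≈ 3.0438 bits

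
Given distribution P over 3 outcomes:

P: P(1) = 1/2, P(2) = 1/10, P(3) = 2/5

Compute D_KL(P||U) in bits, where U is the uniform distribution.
0.2240 bits

U(i) = 1/3 for all i

D_KL(P||U) = Σ P(x) log₂(P(x) / (1/3))
           = Σ P(x) log₂(P(x)) + log₂(3)
           = log₂(3) - H(P)

H(P) = -Σ P(x) log₂(P(x)):
  -P(1)·log₂(P(1)) = -(1/2)·log₂(1/2) = 0.50000
  -P(2)·log₂(P(2)) = -(1/10)·log₂(1/10) = 0.33219
  -P(3)·log₂(P(3)) = -(2/5)·log₂(2/5) = 0.52877
H(P) = 0.50000 + 0.33219 + 0.52877 = 1.36096 bits

log₂(3) = 1.58496 bits

D_KL(P||U) = 1.58496 - 1.36096 = 0.22400 ≈ 0.2240 bits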